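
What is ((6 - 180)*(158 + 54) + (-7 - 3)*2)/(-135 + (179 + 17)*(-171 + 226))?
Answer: -36908/10645 ≈ -3.4672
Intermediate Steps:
((6 - 180)*(158 + 54) + (-7 - 3)*2)/(-135 + (179 + 17)*(-171 + 226)) = (-174*212 - 10*2)/(-135 + 196*55) = (-36888 - 20)/(-135 + 10780) = -36908/10645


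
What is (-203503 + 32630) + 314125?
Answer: 143252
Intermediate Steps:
(-203503 + 32630) + 314125 = -170873 + 314125 = 143252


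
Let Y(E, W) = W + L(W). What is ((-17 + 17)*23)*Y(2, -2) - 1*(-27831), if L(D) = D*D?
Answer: 27831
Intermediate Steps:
L(D) = D²
Y(E, W) = W + W²
((-17 + 17)*23)*Y(2, -2) - 1*(-27831) = ((-17 + 17)*23)*(-2*(1 - 2)) - 1*(-27831) = (0*23)*(-2*(-1)) + 27831 = 0*2 + 27831 = 0 + 27831 = 27831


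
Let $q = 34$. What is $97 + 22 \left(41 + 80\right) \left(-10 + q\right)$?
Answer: $63985$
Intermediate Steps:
$97 + 22 \left(41 + 80\right) \left(-10 + q\right) = 97 + 22 \left(41 + 80\right) \left(-10 + 34\right) = 97 + 22 \cdot 121 \cdot 24 = 97 + 22 \cdot 2904 = 97 + 63888 = 63985$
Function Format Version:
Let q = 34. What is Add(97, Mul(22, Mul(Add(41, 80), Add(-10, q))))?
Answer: 63985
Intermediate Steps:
Add(97, Mul(22, Mul(Add(41, 80), Add(-10, q)))) = Add(97, Mul(22, Mul(Add(41, 80), Add(-10, 34)))) = Add(97, Mul(22, Mul(121, 24))) = Add(97, Mul(22, 2904)) = Add(97, 63888) = 63985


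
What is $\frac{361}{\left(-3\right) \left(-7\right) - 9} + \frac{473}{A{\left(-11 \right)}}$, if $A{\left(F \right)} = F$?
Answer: $- \frac{155}{12} \approx -12.917$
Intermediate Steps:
$\frac{361}{\left(-3\right) \left(-7\right) - 9} + \frac{473}{A{\left(-11 \right)}} = \frac{361}{\left(-3\right) \left(-7\right) - 9} + \frac{473}{-11} = \frac{361}{21 - 9} + 473 \left(- \frac{1}{11}\right) = \frac{361}{12} - 43 = - \frac{155}{12}$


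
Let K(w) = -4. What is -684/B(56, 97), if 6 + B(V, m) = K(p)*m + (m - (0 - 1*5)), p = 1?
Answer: 171/73 ≈ 2.3425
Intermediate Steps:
B(V, m) = -1 - 3*m (B(V, m) = -6 + (-4*m + (m - (0 - 1*5))) = -6 + (-4*m + (m - (0 - 5))) = -6 + (-4*m + (m - 1*(-5))) = -6 + (-4*m + (m + 5)) = -6 + (-4*m + (5 + m)) = -6 + (5 - 3*m) = -1 - 3*m)
-684/B(56, 97) = -684/(-1 - 3*97) = -684/(-1 - 291) = -684/(-292) = -684*(-1/292) = 171/73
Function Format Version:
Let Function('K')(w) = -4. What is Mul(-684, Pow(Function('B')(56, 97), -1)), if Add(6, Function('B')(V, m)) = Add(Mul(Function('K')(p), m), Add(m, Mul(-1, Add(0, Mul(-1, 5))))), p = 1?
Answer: Rational(171, 73) ≈ 2.3425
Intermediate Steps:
Function('B')(V, m) = Add(-1, Mul(-3, m)) (Function('B')(V, m) = Add(-6, Add(Mul(-4, m), Add(m, Mul(-1, Add(0, Mul(-1, 5)))))) = Add(-6, Add(Mul(-4, m), Add(m, Mul(-1, Add(0, -5))))) = Add(-6, Add(Mul(-4, m), Add(m, Mul(-1, -5)))) = Add(-6, Add(Mul(-4, m), Add(m, 5))) = Add(-6, Add(Mul(-4, m), Add(5, m))) = Add(-6, Add(5, Mul(-3, m))) = Add(-1, Mul(-3, m)))
Mul(-684, Pow(Function('B')(56, 97), -1)) = Mul(-684, Pow(Add(-1, Mul(-3, 97)), -1)) = Mul(-684, Pow(Add(-1, -291), -1)) = Mul(-684, Pow(-292, -1)) = Mul(-684, Rational(-1, 292)) = Rational(171, 73)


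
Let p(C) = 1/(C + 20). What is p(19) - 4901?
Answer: -191138/39 ≈ -4901.0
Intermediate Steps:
p(C) = 1/(20 + C)
p(19) - 4901 = 1/(20 + 19) - 4901 = 1/39 - 4901 = -191138/39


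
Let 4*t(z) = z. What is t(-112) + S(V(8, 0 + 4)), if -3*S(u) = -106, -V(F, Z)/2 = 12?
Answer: 22/3 ≈ 7.3333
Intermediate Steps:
V(F, Z) = -24 (V(F, Z) = -2*12 = -24)
t(z) = z/4
S(u) = 106/3 (S(u) = -⅓*(-106) = 106/3)
t(-112) + S(V(8, 0 + 4)) = (¼)*(-112) + 106/3 = -28 + 106/3 = 22/3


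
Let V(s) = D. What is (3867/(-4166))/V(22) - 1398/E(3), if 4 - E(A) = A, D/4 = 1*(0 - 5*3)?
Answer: -116480071/83320 ≈ -1398.0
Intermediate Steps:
D = -60 (D = 4*(1*(0 - 5*3)) = 4*(1*(0 - 15)) = 4*(1*(-15)) = 4*(-15) = -60)
V(s) = -60
E(A) = 4 - A
(3867/(-4166))/V(22) - 1398/E(3) = (3867/(-4166))/(-60) - 1398/(4 - 1*3) = (3867*(-1/4166))*(-1/60) - 1398/(4 - 3) = -3867/4166*(-1/60) - 1398/1 = 1289/83320 - 1398*1 = 1289/83320 - 1398 = -116480071/83320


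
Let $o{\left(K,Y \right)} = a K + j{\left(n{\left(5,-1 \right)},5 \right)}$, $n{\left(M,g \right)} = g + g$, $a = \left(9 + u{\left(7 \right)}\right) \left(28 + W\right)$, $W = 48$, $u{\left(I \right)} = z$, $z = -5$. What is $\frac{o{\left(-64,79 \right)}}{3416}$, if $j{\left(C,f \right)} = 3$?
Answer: $- \frac{2779}{488} \approx -5.6947$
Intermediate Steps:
$u{\left(I \right)} = -5$
$a = 304$ ($a = \left(9 - 5\right) \left(28 + 48\right) = 4 \cdot 76 = 304$)
$n{\left(M,g \right)} = 2 g$
$o{\left(K,Y \right)} = 3 + 304 K$ ($o{\left(K,Y \right)} = 304 K + 3 = 3 + 304 K$)
$\frac{o{\left(-64,79 \right)}}{3416} = \frac{3 + 304 \left(-64\right)}{3416} = \left(3 - 19456\right) \frac{1}{3416} = \left(-19453\right) \frac{1}{3416} = - \frac{2779}{488}$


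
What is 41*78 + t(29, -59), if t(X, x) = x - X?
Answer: 3110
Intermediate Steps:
41*78 + t(29, -59) = 41*78 + (-59 - 1*29) = 3198 + (-59 - 29) = 3198 - 88 = 3110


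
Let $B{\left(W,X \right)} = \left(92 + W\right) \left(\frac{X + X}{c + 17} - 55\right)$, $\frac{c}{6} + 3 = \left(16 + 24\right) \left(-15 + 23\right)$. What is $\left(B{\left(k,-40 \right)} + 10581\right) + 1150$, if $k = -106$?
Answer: $\frac{23990539}{1919} \approx 12502.0$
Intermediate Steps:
$c = 1902$ ($c = -18 + 6 \left(16 + 24\right) \left(-15 + 23\right) = -18 + 6 \cdot 40 \cdot 8 = -18 + 6 \cdot 320 = -18 + 1920 = 1902$)
$B{\left(W,X \right)} = \left(-55 + \frac{2 X}{1919}\right) \left(92 + W\right)$ ($B{\left(W,X \right)} = \left(92 + W\right) \left(\frac{X + X}{1902 + 17} - 55\right) = \left(92 + W\right) \left(\frac{2 X}{1919} - 55\right) = \left(92 + W\right) \left(-55 + \frac{2 X}{1919}\right) = \left(-55 + \frac{2 X}{1919}\right) \left(92 + W\right)$)
$\left(B{\left(k,-40 \right)} + 10581\right) + 1150 = \left(\left(-5060 - -5830 + \frac{184}{1919} \left(-40\right) + \frac{2}{1919} \left(-106\right) \left(-40\right)\right) + 10581\right) + 1150 = \left(\left(-5060 + 5830 - \frac{7360}{1919} + \frac{8480}{1919}\right) + 10581\right) + 1150 = \left(\frac{1478750}{1919} + 10581\right) + 1150 = \frac{21783689}{1919} + 1150 = \frac{23990539}{1919}$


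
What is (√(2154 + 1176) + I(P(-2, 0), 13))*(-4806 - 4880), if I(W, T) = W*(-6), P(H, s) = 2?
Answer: 116232 - 29058*√370 ≈ -4.4271e+5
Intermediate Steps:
I(W, T) = -6*W
(√(2154 + 1176) + I(P(-2, 0), 13))*(-4806 - 4880) = (√(2154 + 1176) - 6*2)*(-4806 - 4880) = (√3330 - 12)*(-9686) = (3*√370 - 12)*(-9686) = (-12 + 3*√370)*(-9686) = 116232 - 29058*√370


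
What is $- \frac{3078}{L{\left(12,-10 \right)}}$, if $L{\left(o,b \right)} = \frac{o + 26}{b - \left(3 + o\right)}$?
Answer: $2025$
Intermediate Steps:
$L{\left(o,b \right)} = \frac{26 + o}{-3 + b - o}$
$- \frac{3078}{L{\left(12,-10 \right)}} = - \frac{3078}{\frac{1}{-3 - 10 - 12} \left(26 + 12\right)} = - \frac{3078}{\frac{1}{-3 - 10 - 12} \cdot 38} = - \frac{3078}{\frac{1}{-25} \cdot 38} = - \frac{3078}{\left(- \frac{1}{25}\right) 38} = - \frac{3078}{- \frac{38}{25}} = \left(-3078\right) \left(- \frac{25}{38}\right) = 2025$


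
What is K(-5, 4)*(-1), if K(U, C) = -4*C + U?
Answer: 21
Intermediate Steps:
K(U, C) = U - 4*C
K(-5, 4)*(-1) = (-5 - 4*4)*(-1) = (-5 - 16)*(-1) = -21*(-1) = 21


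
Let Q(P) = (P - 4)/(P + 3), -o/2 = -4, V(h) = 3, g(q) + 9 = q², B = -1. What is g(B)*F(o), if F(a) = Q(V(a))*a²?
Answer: 256/3 ≈ 85.333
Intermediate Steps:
g(q) = -9 + q²
o = 8 (o = -2*(-4) = 8)
Q(P) = (-4 + P)/(3 + P)
F(a) = -a²/6 (F(a) = ((-4 + 3)/(3 + 3))*a² = (-1/6)*a² = ((⅙)*(-1))*a² = -a²/6)
g(B)*F(o) = (-9 + (-1)²)*(-⅙*8²) = (-9 + 1)*(-⅙*64) = -8*(-32/3) = 256/3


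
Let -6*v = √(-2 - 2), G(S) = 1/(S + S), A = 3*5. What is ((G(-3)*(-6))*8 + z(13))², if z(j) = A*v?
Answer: 39 - 80*I ≈ 39.0 - 80.0*I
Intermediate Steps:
A = 15
G(S) = 1/(2*S)
v = -I/3 (v = -√(-2 - 2)/6 = -I/3 ≈ -0.33333*I)
z(j) = -5*I (z(j) = 15*(-I/3) = -5*I)
((G(-3)*(-6))*8 + z(13))² = ((((½)/(-3))*(-6))*8 - 5*I)² = ((((½)*(-⅓))*(-6))*8 - 5*I)² = (-⅙*(-6)*8 - 5*I)² = (1*8 - 5*I)² = (8 - 5*I)²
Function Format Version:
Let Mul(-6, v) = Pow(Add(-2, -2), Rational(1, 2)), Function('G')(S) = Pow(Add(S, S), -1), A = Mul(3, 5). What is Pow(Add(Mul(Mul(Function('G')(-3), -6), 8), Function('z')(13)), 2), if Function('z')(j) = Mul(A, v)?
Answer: Add(39, Mul(-80, I)) ≈ Add(39.000, Mul(-80.000, I))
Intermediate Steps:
A = 15
Function('G')(S) = Mul(Rational(1, 2), Pow(S, -1)) (Function('G')(S) = Pow(Mul(2, S), -1) = Mul(Rational(1, 2), Pow(S, -1)))
v = Mul(Rational(-1, 3), I) (v = Mul(Rational(-1, 6), Pow(Add(-2, -2), Rational(1, 2))) = Mul(Rational(-1, 6), Pow(-4, Rational(1, 2))) = Mul(Rational(-1, 6), Mul(2, I)) = Mul(Rational(-1, 3), I) ≈ Mul(-0.33333, I))
Function('z')(j) = Mul(-5, I) (Function('z')(j) = Mul(15, Mul(Rational(-1, 3), I)) = Mul(-5, I))
Pow(Add(Mul(Mul(Function('G')(-3), -6), 8), Function('z')(13)), 2) = Pow(Add(Mul(Mul(Mul(Rational(1, 2), Pow(-3, -1)), -6), 8), Mul(-5, I)), 2) = Pow(Add(Mul(Mul(Mul(Rational(1, 2), Rational(-1, 3)), -6), 8), Mul(-5, I)), 2) = Pow(Add(Mul(Mul(Rational(-1, 6), -6), 8), Mul(-5, I)), 2) = Pow(Add(Mul(1, 8), Mul(-5, I)), 2) = Pow(Add(8, Mul(-5, I)), 2)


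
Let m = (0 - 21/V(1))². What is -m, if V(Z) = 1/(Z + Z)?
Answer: -1764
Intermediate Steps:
V(Z) = 1/(2*Z)
m = 1764 (m = (0 - 21/((½)/1))² = (0 - 21/((½)*1))² = (0 - 21/½)² = (0 - 21*2)² = (0 - 42)² = (-42)² = 1764)
-m = -1*1764 = -1764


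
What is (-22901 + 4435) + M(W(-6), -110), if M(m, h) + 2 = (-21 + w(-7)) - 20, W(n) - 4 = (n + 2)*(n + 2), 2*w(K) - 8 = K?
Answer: -37017/2 ≈ -18509.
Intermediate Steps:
w(K) = 4 + K/2
W(n) = 4 + (2 + n)² (W(n) = 4 + (n + 2)*(n + 2) = 4 + (2 + n)*(2 + n) = 4 + (2 + n)²)
M(m, h) = -85/2 (M(m, h) = -2 + ((-21 + (4 + (½)*(-7))) - 20) = -2 + ((-21 + (4 - 7/2)) - 20) = -2 + ((-21 + ½) - 20) = -2 + (-41/2 - 20) = -2 - 81/2 = -85/2)
(-22901 + 4435) + M(W(-6), -110) = (-22901 + 4435) - 85/2 = -18466 - 85/2 = -37017/2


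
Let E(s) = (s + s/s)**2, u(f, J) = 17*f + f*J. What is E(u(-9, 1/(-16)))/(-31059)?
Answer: -5870929/7951104 ≈ -0.73838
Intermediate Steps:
u(f, J) = 17*f + J*f
E(s) = (1 + s)**2 (E(s) = (s + 1)**2 = (1 + s)**2)
E(u(-9, 1/(-16)))/(-31059) = (1 - 9*(17 + 1/(-16)))**2/(-31059) = (1 - 9*(17 - 1/16))**2*(-1/31059) = (1 - 9*271/16)**2*(-1/31059) = (1 - 2439/16)**2*(-1/31059) = (-2423/16)**2*(-1/31059) = (5870929/256)*(-1/31059) = -5870929/7951104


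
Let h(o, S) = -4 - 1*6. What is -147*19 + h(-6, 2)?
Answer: -2803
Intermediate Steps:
h(o, S) = -10 (h(o, S) = -4 - 6 = -10)
-147*19 + h(-6, 2) = -147*19 - 10 = -2793 - 10 = -2803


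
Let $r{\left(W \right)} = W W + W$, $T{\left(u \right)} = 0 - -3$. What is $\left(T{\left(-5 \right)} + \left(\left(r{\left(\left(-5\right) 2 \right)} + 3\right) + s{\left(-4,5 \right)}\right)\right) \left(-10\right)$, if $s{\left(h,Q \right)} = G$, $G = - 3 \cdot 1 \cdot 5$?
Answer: $-810$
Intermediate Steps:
$T{\left(u \right)} = 3$ ($T{\left(u \right)} = 0 + 3 = 3$)
$G = -15$ ($G = \left(-3\right) 5 = -15$)
$s{\left(h,Q \right)} = -15$
$r{\left(W \right)} = W + W^{2}$ ($r{\left(W \right)} = W^{2} + W = W + W^{2}$)
$\left(T{\left(-5 \right)} + \left(\left(r{\left(\left(-5\right) 2 \right)} + 3\right) + s{\left(-4,5 \right)}\right)\right) \left(-10\right) = \left(3 - \left(12 - \left(-5\right) 2 \left(1 - 10\right)\right)\right) \left(-10\right) = \left(3 - \left(12 + 10 \left(1 - 10\right)\right)\right) \left(-10\right) = \left(3 + \left(\left(\left(-10\right) \left(-9\right) + 3\right) - 15\right)\right) \left(-10\right) = \left(3 + \left(\left(90 + 3\right) - 15\right)\right) \left(-10\right) = \left(3 + \left(93 - 15\right)\right) \left(-10\right) = \left(3 + 78\right) \left(-10\right) = 81 \left(-10\right) = -810$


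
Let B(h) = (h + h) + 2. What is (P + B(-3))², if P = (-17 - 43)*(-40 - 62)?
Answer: 37405456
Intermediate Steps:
P = 6120 (P = -60*(-102) = 6120)
B(h) = 2 + 2*h (B(h) = 2*h + 2 = 2 + 2*h)
(P + B(-3))² = (6120 + (2 + 2*(-3)))² = (6120 + (2 - 6))² = (6120 - 4)² = 6116² = 37405456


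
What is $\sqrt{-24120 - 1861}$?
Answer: $i \sqrt{25981} \approx 161.19 i$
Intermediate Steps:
$\sqrt{-24120 - 1861} = \sqrt{-25981} = i \sqrt{25981}$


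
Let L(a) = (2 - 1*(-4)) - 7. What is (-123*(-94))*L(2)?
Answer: -11562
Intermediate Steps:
L(a) = -1 (L(a) = (2 + 4) - 7 = 6 - 7 = -1)
(-123*(-94))*L(2) = -123*(-94)*(-1) = 11562*(-1) = -11562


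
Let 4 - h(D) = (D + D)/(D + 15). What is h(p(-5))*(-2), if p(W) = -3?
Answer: -9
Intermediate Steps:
h(D) = 4 - 2*D/(15 + D) (h(D) = 4 - (D + D)/(D + 15) = 4 - 2*D/(15 + D))
h(p(-5))*(-2) = (2*(30 - 3)/(15 - 3))*(-2) = (2*27/12)*(-2) = (2*(1/12)*27)*(-2) = (9/2)*(-2) = -9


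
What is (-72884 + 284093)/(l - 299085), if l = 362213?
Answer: 211209/63128 ≈ 3.3457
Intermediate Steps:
(-72884 + 284093)/(l - 299085) = (-72884 + 284093)/(362213 - 299085) = 211209/63128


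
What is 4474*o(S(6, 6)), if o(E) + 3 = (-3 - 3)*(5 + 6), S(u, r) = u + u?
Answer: -308706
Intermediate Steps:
S(u, r) = 2*u
o(E) = -69 (o(E) = -3 + (-3 - 3)*(5 + 6) = -3 - 6*11 = -3 - 66 = -69)
4474*o(S(6, 6)) = 4474*(-69) = -308706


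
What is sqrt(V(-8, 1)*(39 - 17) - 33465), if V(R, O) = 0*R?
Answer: I*sqrt(33465) ≈ 182.93*I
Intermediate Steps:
V(R, O) = 0
sqrt(V(-8, 1)*(39 - 17) - 33465) = sqrt(0*(39 - 17) - 33465) = sqrt(0*22 - 33465) = sqrt(0 - 33465) = sqrt(-33465) = I*sqrt(33465)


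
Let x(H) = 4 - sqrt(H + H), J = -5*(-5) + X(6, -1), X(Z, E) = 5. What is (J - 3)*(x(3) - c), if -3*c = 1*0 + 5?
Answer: 153 - 27*sqrt(6) ≈ 86.864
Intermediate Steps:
J = 30 (J = -5*(-5) + 5 = 25 + 5 = 30)
c = -5/3 (c = -(1*0 + 5)/3 = -(0 + 5)/3 = -1/3*5 = -5/3 ≈ -1.6667)
x(H) = 4 - sqrt(2)*sqrt(H) (x(H) = 4 - sqrt(2*H) = 4 - sqrt(2)*sqrt(H))
(J - 3)*(x(3) - c) = (30 - 3)*((4 - sqrt(2)*sqrt(3)) - 1*(-5/3)) = 27*((4 - sqrt(6)) + 5/3) = 27*(17/3 - sqrt(6)) = 153 - 27*sqrt(6)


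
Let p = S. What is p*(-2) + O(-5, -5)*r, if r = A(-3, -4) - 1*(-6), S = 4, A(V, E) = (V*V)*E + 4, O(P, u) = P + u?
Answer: 252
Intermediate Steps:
A(V, E) = 4 + E*V² (A(V, E) = V²*E + 4 = E*V² + 4 = 4 + E*V²)
p = 4
r = -26 (r = (4 - 4*(-3)²) - 1*(-6) = (4 - 4*9) + 6 = (4 - 36) + 6 = -32 + 6 = -26)
p*(-2) + O(-5, -5)*r = 4*(-2) + (-5 - 5)*(-26) = -8 - 10*(-26) = -8 + 260 = 252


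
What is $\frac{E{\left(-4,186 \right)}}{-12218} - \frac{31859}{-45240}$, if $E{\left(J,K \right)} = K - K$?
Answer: $\frac{31859}{45240} \approx 0.70422$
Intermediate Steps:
$E{\left(J,K \right)} = 0$
$\frac{E{\left(-4,186 \right)}}{-12218} - \frac{31859}{-45240} = \frac{0}{-12218} - \frac{31859}{-45240} = 0 \left(- \frac{1}{12218}\right) - - \frac{31859}{45240} = 0 + \frac{31859}{45240} = \frac{31859}{45240}$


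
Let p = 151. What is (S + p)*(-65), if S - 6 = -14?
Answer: -9295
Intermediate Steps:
S = -8 (S = 6 - 14 = -8)
(S + p)*(-65) = (-8 + 151)*(-65) = 143*(-65) = -9295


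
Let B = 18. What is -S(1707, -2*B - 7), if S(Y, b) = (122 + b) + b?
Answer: -36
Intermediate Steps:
S(Y, b) = 122 + 2*b
-S(1707, -2*B - 7) = -(122 + 2*(-2*18 - 7)) = -(122 + 2*(-36 - 7)) = -(122 + 2*(-43)) = -(122 - 86) = -1*36 = -36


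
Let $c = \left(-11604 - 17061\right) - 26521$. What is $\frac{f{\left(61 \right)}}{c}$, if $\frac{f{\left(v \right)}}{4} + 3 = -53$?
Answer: $\frac{112}{27593} \approx 0.004059$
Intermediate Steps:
$c = -55186$ ($c = -28665 - 26521 = -55186$)
$f{\left(v \right)} = -224$ ($f{\left(v \right)} = -12 + 4 \left(-53\right) = -12 - 212 = -224$)
$\frac{f{\left(61 \right)}}{c} = - \frac{224}{-55186} = \left(-224\right) \left(- \frac{1}{55186}\right) = \frac{112}{27593}$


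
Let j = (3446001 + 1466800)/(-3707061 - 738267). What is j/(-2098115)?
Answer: 4912801/9326809356720 ≈ 5.2674e-7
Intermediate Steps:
j = -4912801/4445328 (j = 4912801/(-4445328) = 4912801*(-1/4445328) = -4912801/4445328 ≈ -1.1052)
j/(-2098115) = -4912801/4445328/(-2098115) = -4912801/4445328*(-1/2098115) = 4912801/9326809356720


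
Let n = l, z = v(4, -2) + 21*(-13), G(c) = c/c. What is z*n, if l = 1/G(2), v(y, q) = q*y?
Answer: -281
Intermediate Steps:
G(c) = 1
l = 1 (l = 1/1 = 1)
z = -281 (z = -2*4 + 21*(-13) = -8 - 273 = -281)
n = 1
z*n = -281*1 = -281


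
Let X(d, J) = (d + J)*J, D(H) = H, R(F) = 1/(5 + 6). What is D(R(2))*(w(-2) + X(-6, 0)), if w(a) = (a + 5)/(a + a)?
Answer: -3/44 ≈ -0.068182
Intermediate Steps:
R(F) = 1/11
w(a) = (5 + a)/(2*a) (w(a) = (5 + a)/((2*a)) = (5 + a)*(1/(2*a)) = (5 + a)/(2*a))
X(d, J) = J*(J + d) (X(d, J) = (J + d)*J = J*(J + d))
D(R(2))*(w(-2) + X(-6, 0)) = ((1/2)*(5 - 2)/(-2) + 0*(0 - 6))/11 = ((1/2)*(-1/2)*3 + 0*(-6))/11 = (-3/4 + 0)/11 = (1/11)*(-3/4) = -3/44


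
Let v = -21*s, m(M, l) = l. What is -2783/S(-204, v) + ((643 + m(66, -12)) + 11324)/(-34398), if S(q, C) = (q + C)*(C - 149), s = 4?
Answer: -16628851/42745248 ≈ -0.38902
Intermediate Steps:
v = -84 (v = -21*4 = -84)
S(q, C) = (-149 + C)*(C + q) (S(q, C) = (C + q)*(-149 + C) = (-149 + C)*(C + q))
-2783/S(-204, v) + ((643 + m(66, -12)) + 11324)/(-34398) = -2783/((-84)² - 149*(-84) - 149*(-204) - 84*(-204)) + ((643 - 12) + 11324)/(-34398) = -2783/(7056 + 12516 + 30396 + 17136) + (631 + 11324)*(-1/34398) = -2783/67104 + 11955*(-1/34398) = -2783*1/67104 - 3985/11466 = -2783/67104 - 3985/11466 = -16628851/42745248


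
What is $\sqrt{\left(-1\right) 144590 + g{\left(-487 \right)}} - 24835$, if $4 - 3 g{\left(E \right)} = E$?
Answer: $-24835 + \frac{i \sqrt{1299837}}{3} \approx -24835.0 + 380.03 i$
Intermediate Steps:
$g{\left(E \right)} = \frac{4}{3} - \frac{E}{3}$
$\sqrt{\left(-1\right) 144590 + g{\left(-487 \right)}} - 24835 = \sqrt{\left(-1\right) 144590 + \left(\frac{4}{3} - - \frac{487}{3}\right)} - 24835 = \sqrt{-144590 + \left(\frac{4}{3} + \frac{487}{3}\right)} - 24835 = \sqrt{-144590 + \frac{491}{3}} - 24835 = \sqrt{- \frac{433279}{3}} - 24835 = \frac{i \sqrt{1299837}}{3} - 24835 = -24835 + \frac{i \sqrt{1299837}}{3}$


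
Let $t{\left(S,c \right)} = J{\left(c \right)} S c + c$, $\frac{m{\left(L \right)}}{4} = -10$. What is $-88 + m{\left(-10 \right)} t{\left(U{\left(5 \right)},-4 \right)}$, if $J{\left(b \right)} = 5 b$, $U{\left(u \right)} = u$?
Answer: $-15928$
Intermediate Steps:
$m{\left(L \right)} = -40$ ($m{\left(L \right)} = 4 \left(-10\right) = -40$)
$t{\left(S,c \right)} = c + 5 S c^{2}$ ($t{\left(S,c \right)} = 5 c S c + c = 5 S c c + c = 5 S c^{2} + c = c + 5 S c^{2}$)
$-88 + m{\left(-10 \right)} t{\left(U{\left(5 \right)},-4 \right)} = -88 - 40 \left(- 4 \left(1 + 5 \cdot 5 \left(-4\right)\right)\right) = -88 - 40 \left(- 4 \left(1 - 100\right)\right) = -88 - 40 \left(\left(-4\right) \left(-99\right)\right) = -88 - 15840 = -15928$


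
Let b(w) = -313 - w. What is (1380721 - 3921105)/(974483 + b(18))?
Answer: -317548/121769 ≈ -2.6078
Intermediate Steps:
(1380721 - 3921105)/(974483 + b(18)) = (1380721 - 3921105)/(974483 + (-313 - 1*18)) = -2540384/(974483 + (-313 - 18)) = -2540384/(974483 - 331) = -2540384/974152 = -2540384*1/974152 = -317548/121769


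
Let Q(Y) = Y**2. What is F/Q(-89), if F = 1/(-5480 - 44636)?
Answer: -1/396968836 ≈ -2.5191e-9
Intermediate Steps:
F = -1/50116 (F = 1/(-50116) = -1/50116 ≈ -1.9954e-5)
F/Q(-89) = -1/(50116*((-89)**2)) = -1/50116/7921 = -1/50116*1/7921 = -1/396968836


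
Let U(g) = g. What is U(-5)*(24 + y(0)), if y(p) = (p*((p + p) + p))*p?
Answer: -120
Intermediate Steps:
y(p) = 3*p³ (y(p) = (p*(2*p + p))*p = (p*(3*p))*p = (3*p²)*p = 3*p³)
U(-5)*(24 + y(0)) = -5*(24 + 3*0³) = -5*(24 + 3*0) = -5*(24 + 0) = -5*24 = -120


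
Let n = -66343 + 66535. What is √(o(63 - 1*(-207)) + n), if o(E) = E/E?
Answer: √193 ≈ 13.892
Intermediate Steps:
o(E) = 1
n = 192
√(o(63 - 1*(-207)) + n) = √(1 + 192) = √193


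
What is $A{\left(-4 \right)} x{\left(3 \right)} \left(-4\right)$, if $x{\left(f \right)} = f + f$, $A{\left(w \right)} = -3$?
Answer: $72$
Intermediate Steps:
$x{\left(f \right)} = 2 f$
$A{\left(-4 \right)} x{\left(3 \right)} \left(-4\right) = - 3 \cdot 2 \cdot 3 \left(-4\right) = \left(-3\right) 6 \left(-4\right) = \left(-18\right) \left(-4\right) = 72$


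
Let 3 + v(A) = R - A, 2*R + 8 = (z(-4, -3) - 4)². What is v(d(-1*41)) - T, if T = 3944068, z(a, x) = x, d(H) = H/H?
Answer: -7888103/2 ≈ -3.9441e+6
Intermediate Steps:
d(H) = 1
R = 41/2 (R = -4 + (-3 - 4)²/2 = -4 + (½)*(-7)² = -4 + (½)*49 = -4 + 49/2 = 41/2 ≈ 20.500)
v(A) = 35/2 - A (v(A) = -3 + (41/2 - A) = 35/2 - A)
v(d(-1*41)) - T = (35/2 - 1*1) - 1*3944068 = (35/2 - 1) - 3944068 = 33/2 - 3944068 = -7888103/2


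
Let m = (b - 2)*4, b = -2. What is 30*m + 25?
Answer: -455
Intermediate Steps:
m = -16 (m = (-2 - 2)*4 = -4*4 = -16)
30*m + 25 = 30*(-16) + 25 = -480 + 25 = -455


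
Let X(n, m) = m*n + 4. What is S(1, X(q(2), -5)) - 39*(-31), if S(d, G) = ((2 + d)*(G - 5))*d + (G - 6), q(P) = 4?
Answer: 1124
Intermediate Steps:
X(n, m) = 4 + m*n
S(d, G) = -6 + G + d*(-5 + G)*(2 + d) (S(d, G) = ((2 + d)*(-5 + G))*d + (-6 + G) = ((-5 + G)*(2 + d))*d + (-6 + G) = d*(-5 + G)*(2 + d) + (-6 + G) = -6 + G + d*(-5 + G)*(2 + d))
S(1, X(q(2), -5)) - 39*(-31) = (-6 + (4 - 5*4) - 10*1 - 5*1² + (4 - 5*4)*1² + 2*(4 - 5*4)*1) - 39*(-31) = (-6 + (4 - 20) - 10 - 5*1 + (4 - 20)*1 + 2*(4 - 20)*1) + 1209 = (-6 - 16 - 10 - 5 - 16*1 + 2*(-16)*1) + 1209 = (-6 - 16 - 10 - 5 - 16 - 32) + 1209 = -85 + 1209 = 1124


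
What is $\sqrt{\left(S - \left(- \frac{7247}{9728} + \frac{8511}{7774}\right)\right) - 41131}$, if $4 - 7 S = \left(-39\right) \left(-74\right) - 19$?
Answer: $\frac{i \sqrt{1372839242341270}}{181792} \approx 203.81 i$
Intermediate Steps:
$S = -409$ ($S = \frac{4}{7} - \frac{\left(-39\right) \left(-74\right) - 19}{7} = \frac{4}{7} - \frac{2886 - 19}{7} = \frac{4}{7} - \frac{2867}{7} = -409$)
$\sqrt{\left(S - \left(- \frac{7247}{9728} + \frac{8511}{7774}\right)\right) - 41131} = \sqrt{\left(-409 - \left(- \frac{7247}{9728} + \frac{8511}{7774}\right)\right) - 41131} = \sqrt{\left(-409 - \frac{13228415}{37812736}\right) - 41131} = \sqrt{- \frac{15478637439}{37812736} - 41131} = \sqrt{- \frac{1570754281855}{37812736}} = \frac{i \sqrt{1372839242341270}}{181792}$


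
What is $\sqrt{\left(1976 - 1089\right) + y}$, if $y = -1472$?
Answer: $3 i \sqrt{65} \approx 24.187 i$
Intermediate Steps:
$\sqrt{\left(1976 - 1089\right) + y} = \sqrt{\left(1976 - 1089\right) - 1472} = \sqrt{887 - 1472} = \sqrt{-585} = 3 i \sqrt{65}$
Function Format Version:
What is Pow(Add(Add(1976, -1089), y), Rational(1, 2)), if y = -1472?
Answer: Mul(3, I, Pow(65, Rational(1, 2))) ≈ Mul(24.187, I)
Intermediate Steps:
Pow(Add(Add(1976, -1089), y), Rational(1, 2)) = Pow(Add(Add(1976, -1089), -1472), Rational(1, 2)) = Pow(Add(887, -1472), Rational(1, 2)) = Pow(-585, Rational(1, 2)) = Mul(3, I, Pow(65, Rational(1, 2)))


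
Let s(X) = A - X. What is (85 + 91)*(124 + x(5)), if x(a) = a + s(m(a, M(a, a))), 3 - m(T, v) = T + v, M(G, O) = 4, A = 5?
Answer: 24640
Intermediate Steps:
m(T, v) = 3 - T - v (m(T, v) = 3 - (T + v) = 3 + (-T - v) = 3 - T - v)
s(X) = 5 - X
x(a) = 6 + 2*a (x(a) = a + (5 - (3 - a - 1*4)) = a + (5 - (3 - a - 4)) = a + (5 - (-1 - a)) = a + (5 + (1 + a)) = a + (6 + a) = 6 + 2*a)
(85 + 91)*(124 + x(5)) = (85 + 91)*(124 + (6 + 2*5)) = 176*(124 + (6 + 10)) = 176*(124 + 16) = 176*140 = 24640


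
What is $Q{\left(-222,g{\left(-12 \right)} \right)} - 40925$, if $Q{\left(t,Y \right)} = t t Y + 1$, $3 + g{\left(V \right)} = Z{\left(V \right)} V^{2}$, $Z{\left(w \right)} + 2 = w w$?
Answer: $1007570456$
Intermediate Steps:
$Z{\left(w \right)} = -2 + w^{2}$ ($Z{\left(w \right)} = -2 + w w = -2 + w^{2}$)
$g{\left(V \right)} = -3 + V^{2} \left(-2 + V^{2}\right)$ ($g{\left(V \right)} = -3 + \left(-2 + V^{2}\right) V^{2} = -3 + V^{2} \left(-2 + V^{2}\right)$)
$Q{\left(t,Y \right)} = 1 + Y t^{2}$ ($Q{\left(t,Y \right)} = t Y t + 1 = Y t^{2} + 1 = 1 + Y t^{2}$)
$Q{\left(-222,g{\left(-12 \right)} \right)} - 40925 = \left(1 + \left(-3 + \left(-12\right)^{2} \left(-2 + \left(-12\right)^{2}\right)\right) \left(-222\right)^{2}\right) - 40925 = \left(1 + \left(-3 + 144 \left(-2 + 144\right)\right) 49284\right) - 40925 = \left(1 + \left(-3 + 144 \cdot 142\right) 49284\right) - 40925 = \left(1 + \left(-3 + 20448\right) 49284\right) - 40925 = \left(1 + 20445 \cdot 49284\right) - 40925 = \left(1 + 1007611380\right) - 40925 = 1007611381 - 40925 = 1007570456$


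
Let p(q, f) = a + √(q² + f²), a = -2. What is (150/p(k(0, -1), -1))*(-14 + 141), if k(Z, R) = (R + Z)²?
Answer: -19050 - 9525*√2 ≈ -32520.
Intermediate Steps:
p(q, f) = -2 + √(f² + q²) (p(q, f) = -2 + √(q² + f²) = -2 + √(f² + q²))
(150/p(k(0, -1), -1))*(-14 + 141) = (150/(-2 + √((-1)² + ((-1 + 0)²)²)))*(-14 + 141) = (150/(-2 + √(1 + ((-1)²)²)))*127 = (150/(-2 + √(1 + 1²)))*127 = (150/(-2 + √(1 + 1)))*127 = (150/(-2 + √2))*127 = 19050/(-2 + √2)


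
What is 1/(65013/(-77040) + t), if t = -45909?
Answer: -25680/1178964791 ≈ -2.1782e-5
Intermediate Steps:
1/(65013/(-77040) + t) = 1/(65013/(-77040) - 45909) = 1/(65013*(-1/77040) - 45909) = 1/(-21671/25680 - 45909) = 1/(-1178964791/25680) = -25680/1178964791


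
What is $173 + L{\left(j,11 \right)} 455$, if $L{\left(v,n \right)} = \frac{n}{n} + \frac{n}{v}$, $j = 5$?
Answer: $1629$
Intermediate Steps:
$L{\left(v,n \right)} = 1 + \frac{n}{v}$
$173 + L{\left(j,11 \right)} 455 = 173 + \frac{11 + 5}{5} \cdot 455 = 173 + \frac{1}{5} \cdot 16 \cdot 455 = 173 + \frac{16}{5} \cdot 455 = 173 + 1456 = 1629$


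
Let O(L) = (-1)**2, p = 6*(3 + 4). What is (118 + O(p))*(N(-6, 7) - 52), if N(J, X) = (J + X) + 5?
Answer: -5474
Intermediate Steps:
N(J, X) = 5 + J + X
p = 42 (p = 6*7 = 42)
O(L) = 1
(118 + O(p))*(N(-6, 7) - 52) = (118 + 1)*((5 - 6 + 7) - 52) = 119*(6 - 52) = 119*(-46) = -5474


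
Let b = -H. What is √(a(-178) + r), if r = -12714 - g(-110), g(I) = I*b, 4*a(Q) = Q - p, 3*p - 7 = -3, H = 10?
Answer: 7*I*√10182/6 ≈ 117.72*I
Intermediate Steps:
p = 4/3 (p = 7/3 + (⅓)*(-3) = 7/3 - 1 = 4/3 ≈ 1.3333)
a(Q) = -⅓ + Q/4 (a(Q) = (Q - 1*4/3)/4 = (Q - 4/3)/4 = (-4/3 + Q)/4 = -⅓ + Q/4)
b = -10 (b = -1*10 = -10)
g(I) = -10*I (g(I) = I*(-10) = -10*I)
r = -13814 (r = -12714 - (-10)*(-110) = -12714 - 1*1100 = -12714 - 1100 = -13814)
√(a(-178) + r) = √((-⅓ + (¼)*(-178)) - 13814) = √((-⅓ - 89/2) - 13814) = √(-269/6 - 13814) = √(-83153/6) = 7*I*√10182/6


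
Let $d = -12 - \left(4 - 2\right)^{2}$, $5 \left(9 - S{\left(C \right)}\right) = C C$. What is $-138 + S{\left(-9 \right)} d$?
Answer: $- \frac{114}{5} \approx -22.8$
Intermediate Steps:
$S{\left(C \right)} = 9 - \frac{C^{2}}{5}$ ($S{\left(C \right)} = 9 - \frac{C C}{5} = 9 - \frac{C^{2}}{5}$)
$d = -16$ ($d = -12 - 2^{2} = -12 - 4 = -16$)
$-138 + S{\left(-9 \right)} d = -138 + \left(9 - \frac{\left(-9\right)^{2}}{5}\right) \left(-16\right) = -138 + \left(9 - \frac{81}{5}\right) \left(-16\right) = -138 - - \frac{576}{5} = -138 + \frac{576}{5} = - \frac{114}{5}$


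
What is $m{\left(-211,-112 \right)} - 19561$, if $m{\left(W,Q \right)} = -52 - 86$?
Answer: $-19699$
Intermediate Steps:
$m{\left(W,Q \right)} = -138$
$m{\left(-211,-112 \right)} - 19561 = -138 - 19561 = -19699$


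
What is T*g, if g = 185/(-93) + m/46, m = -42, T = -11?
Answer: 68288/2139 ≈ 31.925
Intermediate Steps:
g = -6208/2139 (g = 185/(-93) - 42/46 = 185*(-1/93) - 42*1/46 = -185/93 - 21/23 = -6208/2139 ≈ -2.9023)
T*g = -11*(-6208/2139) = 68288/2139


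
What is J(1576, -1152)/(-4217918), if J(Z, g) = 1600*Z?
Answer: -1260800/2108959 ≈ -0.59783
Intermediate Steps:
J(1576, -1152)/(-4217918) = (1600*1576)/(-4217918) = 2521600*(-1/4217918) = -1260800/2108959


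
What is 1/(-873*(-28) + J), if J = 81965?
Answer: 1/106409 ≈ 9.3977e-6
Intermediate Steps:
1/(-873*(-28) + J) = 1/(-873*(-28) + 81965) = 1/(24444 + 81965) = 1/106409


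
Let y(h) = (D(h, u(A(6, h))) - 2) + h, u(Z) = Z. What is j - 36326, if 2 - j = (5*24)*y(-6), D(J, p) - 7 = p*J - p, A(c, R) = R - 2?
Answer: -42924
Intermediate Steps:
A(c, R) = -2 + R
D(J, p) = 7 - p + J*p (D(J, p) = 7 + (p*J - p) = 7 + (J*p - p) = 7 + (-p + J*p) = 7 - p + J*p)
y(h) = 7 + h*(-2 + h) (y(h) = ((7 - (-2 + h) + h*(-2 + h)) - 2) + h = ((7 + (2 - h) + h*(-2 + h)) - 2) + h = ((9 - h + h*(-2 + h)) - 2) + h = (7 - h + h*(-2 + h)) + h = 7 + h*(-2 + h))
j = -6598 (j = 2 - 5*24*(7 - 6*(-2 - 6)) = 2 - 120*(7 - 6*(-8)) = 2 - 120*(7 + 48) = 2 - 120*55 = 2 - 1*6600 = 2 - 6600 = -6598)
j - 36326 = -6598 - 36326 = -42924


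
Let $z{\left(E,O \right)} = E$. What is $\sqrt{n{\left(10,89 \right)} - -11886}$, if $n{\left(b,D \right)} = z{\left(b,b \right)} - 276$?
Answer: $2 \sqrt{2905} \approx 107.8$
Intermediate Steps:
$n{\left(b,D \right)} = -276 + b$ ($n{\left(b,D \right)} = b - 276 = -276 + b$)
$\sqrt{n{\left(10,89 \right)} - -11886} = \sqrt{\left(-276 + 10\right) - -11886} = \sqrt{-266 + 11886} = \sqrt{11620} = 2 \sqrt{2905}$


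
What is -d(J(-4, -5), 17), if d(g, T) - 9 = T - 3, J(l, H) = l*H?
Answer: -23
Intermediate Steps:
J(l, H) = H*l
d(g, T) = 6 + T (d(g, T) = 9 + (T - 3) = 9 + (-3 + T) = 6 + T)
-d(J(-4, -5), 17) = -(6 + 17) = -1*23 = -23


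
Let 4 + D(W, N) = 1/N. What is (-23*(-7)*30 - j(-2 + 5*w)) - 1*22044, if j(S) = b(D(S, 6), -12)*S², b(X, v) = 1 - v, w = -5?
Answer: -26691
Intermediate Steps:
D(W, N) = -4 + 1/N
j(S) = 13*S² (j(S) = (1 - 1*(-12))*S² = (1 + 12)*S² = 13*S²)
(-23*(-7)*30 - j(-2 + 5*w)) - 1*22044 = (-23*(-7)*30 - 13*(-2 + 5*(-5))²) - 1*22044 = (161*30 - 13*(-2 - 25)²) - 22044 = (4830 - 13*(-27)²) - 22044 = (4830 - 13*729) - 22044 = (4830 - 1*9477) - 22044 = (4830 - 9477) - 22044 = -4647 - 22044 = -26691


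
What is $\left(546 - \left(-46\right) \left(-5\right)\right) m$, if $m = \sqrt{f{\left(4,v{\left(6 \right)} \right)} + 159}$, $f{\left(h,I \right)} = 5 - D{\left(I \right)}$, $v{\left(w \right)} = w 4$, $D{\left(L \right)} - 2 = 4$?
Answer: $316 \sqrt{158} \approx 3972.1$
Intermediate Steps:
$D{\left(L \right)} = 6$ ($D{\left(L \right)} = 2 + 4 = 6$)
$v{\left(w \right)} = 4 w$
$f{\left(h,I \right)} = -1$ ($f{\left(h,I \right)} = 5 - 6 = -1$)
$m = \sqrt{158}$ ($m = \sqrt{-1 + 159} = \sqrt{158} \approx 12.57$)
$\left(546 - \left(-46\right) \left(-5\right)\right) m = \left(546 - \left(-46\right) \left(-5\right)\right) \sqrt{158} = \left(546 - 230\right) \sqrt{158} = 316 \sqrt{158}$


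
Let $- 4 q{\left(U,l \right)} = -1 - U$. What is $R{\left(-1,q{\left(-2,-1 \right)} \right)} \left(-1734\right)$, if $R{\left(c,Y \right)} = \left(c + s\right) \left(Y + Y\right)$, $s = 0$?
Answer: $-867$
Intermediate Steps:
$q{\left(U,l \right)} = \frac{1}{4} + \frac{U}{4}$ ($q{\left(U,l \right)} = - \frac{-1 - U}{4} = \frac{1}{4} + \frac{U}{4}$)
$R{\left(c,Y \right)} = 2 Y c$ ($R{\left(c,Y \right)} = \left(c + 0\right) \left(Y + Y\right) = c 2 Y = 2 Y c$)
$R{\left(-1,q{\left(-2,-1 \right)} \right)} \left(-1734\right) = 2 \left(\frac{1}{4} + \frac{1}{4} \left(-2\right)\right) \left(-1\right) \left(-1734\right) = 2 \left(\frac{1}{4} - \frac{1}{2}\right) \left(-1\right) \left(-1734\right) = 2 \left(- \frac{1}{4}\right) \left(-1\right) \left(-1734\right) = \frac{1}{2} \left(-1734\right) = -867$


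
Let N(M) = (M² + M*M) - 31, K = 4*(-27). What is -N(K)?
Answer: -23297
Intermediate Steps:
K = -108
N(M) = -31 + 2*M² (N(M) = (M² + M²) - 31 = 2*M² - 31 = -31 + 2*M²)
-N(K) = -(-31 + 2*(-108)²) = -(-31 + 2*11664) = -(-31 + 23328) = -1*23297 = -23297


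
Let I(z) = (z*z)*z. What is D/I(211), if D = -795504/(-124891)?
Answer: 795504/1173217436521 ≈ 6.7805e-7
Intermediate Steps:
I(z) = z³ (I(z) = z²*z = z³)
D = 795504/124891 (D = -795504*(-1/124891) = 795504/124891 ≈ 6.3696)
D/I(211) = 795504/(124891*(211³)) = (795504/124891)/9393931 = (795504/124891)*(1/9393931) = 795504/1173217436521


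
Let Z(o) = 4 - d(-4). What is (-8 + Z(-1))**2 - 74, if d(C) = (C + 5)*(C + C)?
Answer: -58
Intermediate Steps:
d(C) = 2*C*(5 + C) (d(C) = (5 + C)*(2*C) = 2*C*(5 + C))
Z(o) = 12 (Z(o) = 4 - 2*(-4)*(5 - 4) = 4 - 2*(-4) = 4 - 1*(-8) = 4 + 8 = 12)
(-8 + Z(-1))**2 - 74 = (-8 + 12)**2 - 74 = 4**2 - 74 = 16 - 74 = -58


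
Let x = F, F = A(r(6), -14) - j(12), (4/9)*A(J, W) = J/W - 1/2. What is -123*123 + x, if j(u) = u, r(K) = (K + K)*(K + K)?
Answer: -849255/56 ≈ -15165.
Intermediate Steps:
r(K) = 4*K**2 (r(K) = (2*K)*(2*K) = 4*K**2)
A(J, W) = -9/8 + 9*J/(4*W) (A(J, W) = 9*(J/W - 1/2)/4 = 9*(-1/2 + J/W)/4 = -9/8 + 9*J/(4*W))
F = -2031/56 (F = (9/8)*(-1*(-14) + 2*(4*6**2))/(-14) - 1*12 = (9/8)*(-1/14)*(14 + 2*(4*36)) - 12 = (9/8)*(-1/14)*(14 + 2*144) - 12 = (9/8)*(-1/14)*(14 + 288) - 12 = (9/8)*(-1/14)*302 - 12 = -1359/56 - 12 = -2031/56 ≈ -36.268)
x = -2031/56 ≈ -36.268
-123*123 + x = -123*123 - 2031/56 = -15129 - 2031/56 = -849255/56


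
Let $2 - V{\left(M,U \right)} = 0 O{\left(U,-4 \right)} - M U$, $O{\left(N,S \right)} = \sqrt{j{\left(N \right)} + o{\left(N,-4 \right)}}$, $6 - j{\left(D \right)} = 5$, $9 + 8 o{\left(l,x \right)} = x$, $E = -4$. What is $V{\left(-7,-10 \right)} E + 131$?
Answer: $-157$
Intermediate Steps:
$o{\left(l,x \right)} = - \frac{9}{8} + \frac{x}{8}$
$j{\left(D \right)} = 1$ ($j{\left(D \right)} = 6 - 5 = 1$)
$O{\left(N,S \right)} = \frac{i \sqrt{10}}{4}$ ($O{\left(N,S \right)} = \sqrt{1 + \left(- \frac{9}{8} + \frac{1}{8} \left(-4\right)\right)} = \sqrt{1 - \frac{13}{8}} = \sqrt{- \frac{5}{8}} = \frac{i \sqrt{10}}{4}$)
$V{\left(M,U \right)} = 2 + M U$ ($V{\left(M,U \right)} = 2 - \left(0 \frac{i \sqrt{10}}{4} - M U\right) = 2 - \left(0 - M U\right) = 2 - - M U = 2 + M U$)
$V{\left(-7,-10 \right)} E + 131 = \left(2 - -70\right) \left(-4\right) + 131 = \left(2 + 70\right) \left(-4\right) + 131 = 72 \left(-4\right) + 131 = -288 + 131 = -157$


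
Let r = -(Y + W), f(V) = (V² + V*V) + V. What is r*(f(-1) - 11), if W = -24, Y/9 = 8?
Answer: 480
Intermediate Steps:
Y = 72 (Y = 9*8 = 72)
f(V) = V + 2*V² (f(V) = (V² + V²) + V = 2*V² + V = V + 2*V²)
r = -48 (r = -(72 - 24) = -1*48 = -48)
r*(f(-1) - 11) = -48*(-(1 + 2*(-1)) - 11) = -48*(-(1 - 2) - 11) = -48*(-1*(-1) - 11) = -48*(1 - 11) = -48*(-10) = 480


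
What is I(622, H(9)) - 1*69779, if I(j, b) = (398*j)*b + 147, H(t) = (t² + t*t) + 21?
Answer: 45233116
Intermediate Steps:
H(t) = 21 + 2*t² (H(t) = (t² + t²) + 21 = 2*t² + 21 = 21 + 2*t²)
I(j, b) = 147 + 398*b*j (I(j, b) = 398*b*j + 147 = 147 + 398*b*j)
I(622, H(9)) - 1*69779 = (147 + 398*(21 + 2*9²)*622) - 1*69779 = (147 + 398*(21 + 2*81)*622) - 69779 = (147 + 398*(21 + 162)*622) - 69779 = (147 + 398*183*622) - 69779 = (147 + 45302748) - 69779 = 45302895 - 69779 = 45233116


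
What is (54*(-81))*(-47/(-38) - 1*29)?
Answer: 2307285/19 ≈ 1.2144e+5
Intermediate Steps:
(54*(-81))*(-47/(-38) - 1*29) = -4374*(-47*(-1/38) - 29) = -4374*(47/38 - 29) = -4374*(-1055/38) = 2307285/19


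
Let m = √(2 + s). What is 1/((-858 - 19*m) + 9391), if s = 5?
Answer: 1219/10401366 + 19*√7/72809562 ≈ 0.00011789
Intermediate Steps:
m = √7 (m = √(2 + 5) = √7 ≈ 2.6458)
1/((-858 - 19*m) + 9391) = 1/((-858 - 19*√7) + 9391) = 1/(8533 - 19*√7)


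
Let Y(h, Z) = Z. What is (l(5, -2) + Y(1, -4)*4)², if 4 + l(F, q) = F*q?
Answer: 900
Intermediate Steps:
l(F, q) = -4 + F*q
(l(5, -2) + Y(1, -4)*4)² = ((-4 + 5*(-2)) - 4*4)² = ((-4 - 10) - 16)² = (-14 - 16)² = (-30)² = 900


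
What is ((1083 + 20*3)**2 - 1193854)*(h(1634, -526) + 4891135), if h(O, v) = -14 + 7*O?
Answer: 552003630605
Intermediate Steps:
((1083 + 20*3)**2 - 1193854)*(h(1634, -526) + 4891135) = ((1083 + 20*3)**2 - 1193854)*((-14 + 7*1634) + 4891135) = ((1083 + 60)**2 - 1193854)*((-14 + 11438) + 4891135) = (1143**2 - 1193854)*(11424 + 4891135) = (1306449 - 1193854)*4902559 = 112595*4902559 = 552003630605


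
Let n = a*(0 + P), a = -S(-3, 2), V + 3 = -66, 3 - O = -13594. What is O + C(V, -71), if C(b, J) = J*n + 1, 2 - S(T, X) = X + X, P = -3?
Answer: 14024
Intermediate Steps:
S(T, X) = 2 - 2*X (S(T, X) = 2 - (X + X) = 2 - 2*X)
O = 13597 (O = 3 - 1*(-13594) = 3 + 13594 = 13597)
V = -69 (V = -3 - 66 = -69)
a = 2 (a = -(2 - 2*2) = -(2 - 4) = -1*(-2) = 2)
n = -6 (n = 2*(0 - 3) = 2*(-3) = -6)
C(b, J) = 1 - 6*J (C(b, J) = J*(-6) + 1 = -6*J + 1 = 1 - 6*J)
O + C(V, -71) = 13597 + (1 - 6*(-71)) = 13597 + (1 + 426) = 13597 + 427 = 14024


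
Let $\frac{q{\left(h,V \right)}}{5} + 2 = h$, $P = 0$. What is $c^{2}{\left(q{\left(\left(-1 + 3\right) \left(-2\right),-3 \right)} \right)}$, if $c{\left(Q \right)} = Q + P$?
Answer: $900$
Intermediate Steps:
$q{\left(h,V \right)} = -10 + 5 h$
$c{\left(Q \right)} = Q$ ($c{\left(Q \right)} = Q + 0 = Q$)
$c^{2}{\left(q{\left(\left(-1 + 3\right) \left(-2\right),-3 \right)} \right)} = \left(-10 + 5 \left(-1 + 3\right) \left(-2\right)\right)^{2} = \left(-10 + 5 \cdot 2 \left(-2\right)\right)^{2} = \left(-10 + 5 \left(-4\right)\right)^{2} = \left(-10 - 20\right)^{2} = \left(-30\right)^{2} = 900$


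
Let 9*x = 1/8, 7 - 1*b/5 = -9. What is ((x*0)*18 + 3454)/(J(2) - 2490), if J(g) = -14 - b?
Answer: -1727/1292 ≈ -1.3367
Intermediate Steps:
b = 80 (b = 35 - 5*(-9) = 35 + 45 = 80)
x = 1/72 (x = (⅑)/8 = (⅑)*(⅛) = 1/72 ≈ 0.013889)
J(g) = -94 (J(g) = -14 - 1*80 = -14 - 80 = -94)
((x*0)*18 + 3454)/(J(2) - 2490) = (((1/72)*0)*18 + 3454)/(-94 - 2490) = (0*18 + 3454)/(-2584) = (0 + 3454)*(-1/2584) = 3454*(-1/2584) = -1727/1292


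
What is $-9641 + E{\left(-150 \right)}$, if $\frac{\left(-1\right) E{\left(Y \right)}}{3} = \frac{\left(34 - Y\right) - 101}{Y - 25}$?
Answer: $- \frac{1686926}{175} \approx -9639.6$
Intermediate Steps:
$E{\left(Y \right)} = - \frac{3 \left(-67 - Y\right)}{-25 + Y}$ ($E{\left(Y \right)} = - 3 \frac{\left(34 - Y\right) - 101}{Y - 25} = - 3 \frac{-67 - Y}{-25 + Y} = - \frac{3 \left(-67 - Y\right)}{-25 + Y}$)
$-9641 + E{\left(-150 \right)} = -9641 + \frac{3 \left(67 - 150\right)}{-25 - 150} = -9641 + 3 \frac{1}{-175} \left(-83\right) = -9641 + 3 \left(- \frac{1}{175}\right) \left(-83\right) = -9641 + \frac{249}{175} = - \frac{1686926}{175}$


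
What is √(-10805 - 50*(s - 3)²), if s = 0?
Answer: I*√11255 ≈ 106.09*I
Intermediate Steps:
√(-10805 - 50*(s - 3)²) = √(-10805 - 50*(0 - 3)²) = √(-10805 - 50*(-3)²) = √(-10805 - 50*9) = √(-10805 - 450) = √(-11255) = I*√11255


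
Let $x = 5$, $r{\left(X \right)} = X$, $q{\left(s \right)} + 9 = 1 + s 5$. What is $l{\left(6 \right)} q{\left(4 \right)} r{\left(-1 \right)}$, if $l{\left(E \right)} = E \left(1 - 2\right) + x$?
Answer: $12$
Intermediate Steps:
$q{\left(s \right)} = -8 + 5 s$ ($q{\left(s \right)} = -9 + \left(1 + s 5\right) = -9 + \left(1 + 5 s\right) = -8 + 5 s$)
$l{\left(E \right)} = 5 - E$ ($l{\left(E \right)} = E \left(1 - 2\right) + 5 = E \left(-1\right) + 5 = - E + 5 = 5 - E$)
$l{\left(6 \right)} q{\left(4 \right)} r{\left(-1 \right)} = \left(5 - 6\right) \left(-8 + 5 \cdot 4\right) \left(-1\right) = \left(5 - 6\right) \left(-8 + 20\right) \left(-1\right) = \left(-1\right) 12 \left(-1\right) = \left(-12\right) \left(-1\right) = 12$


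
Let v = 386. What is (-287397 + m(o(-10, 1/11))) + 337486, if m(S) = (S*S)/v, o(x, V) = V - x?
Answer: 2339469155/46706 ≈ 50089.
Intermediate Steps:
m(S) = S**2/386 (m(S) = (S*S)/386 = S**2*(1/386) = S**2/386)
(-287397 + m(o(-10, 1/11))) + 337486 = (-287397 + (1/11 - 1*(-10))**2/386) + 337486 = (-287397 + (1/11 + 10)**2/386) + 337486 = (-287397 + (111/11)**2/386) + 337486 = (-287397 + (1/386)*(12321/121)) + 337486 = (-287397 + 12321/46706) + 337486 = -13423151961/46706 + 337486 = 2339469155/46706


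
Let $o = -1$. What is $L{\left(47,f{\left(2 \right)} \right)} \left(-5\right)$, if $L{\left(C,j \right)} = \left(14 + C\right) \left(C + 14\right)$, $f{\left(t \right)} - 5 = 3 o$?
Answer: $-18605$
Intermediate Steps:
$f{\left(t \right)} = 2$ ($f{\left(t \right)} = 5 + 3 \left(-1\right) = 5 - 3 = 2$)
$L{\left(C,j \right)} = \left(14 + C\right)^{2}$ ($L{\left(C,j \right)} = \left(14 + C\right) \left(14 + C\right) = \left(14 + C\right)^{2}$)
$L{\left(47,f{\left(2 \right)} \right)} \left(-5\right) = \left(14 + 47\right)^{2} \left(-5\right) = 61^{2} \left(-5\right) = 3721 \left(-5\right) = -18605$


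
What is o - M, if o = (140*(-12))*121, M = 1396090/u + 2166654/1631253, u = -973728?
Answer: -53814852972991477/264732786864 ≈ -2.0328e+5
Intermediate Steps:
M = -27940722443/264732786864 (M = 1396090/(-973728) + 2166654/1631253 = 1396090*(-1/973728) + 2166654*(1/1631253) = -698045/486864 + 722218/543751 = -27940722443/264732786864 ≈ -0.10554)
o = -203280 (o = -1680*121 = -203280)
o - M = -203280 - 1*(-27940722443/264732786864) = -203280 + 27940722443/264732786864 = -53814852972991477/264732786864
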